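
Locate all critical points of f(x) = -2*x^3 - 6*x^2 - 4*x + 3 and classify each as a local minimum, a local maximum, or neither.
f'(x) = -6*x^2 - 12*x - 4

Solve f'(x) = 0:
  Factor: -6*x^2 - 12*x - 4 = -2*(3*x^2 + 6*x + 2); 3*x^2 + 6*x + 2 = 0 has no rational roots; quadratic formula: x = (-6 ± √12)/6.
  ⇒ x = -1 - sqrt(3)/3 ≈ -1.5774, -1 + sqrt(3)/3 ≈ -0.4226

f''(x) = -12*x - 12
Second-derivative test at each critical point:
  f''(-1.5774) = 6.9282 > 0 → local minimum
  f''(-0.4226) = -6.9282 < 0 → local maximum

Critical points: x = -1 - sqrt(3)/3 ≈ -1.5774 (local minimum); x = -1 + sqrt(3)/3 ≈ -0.4226 (local maximum)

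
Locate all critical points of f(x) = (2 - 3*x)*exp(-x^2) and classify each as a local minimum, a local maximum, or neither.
f'(x) = (2*x*(3*x - 2) - 3)*exp(-x^2)

Solve f'(x) = 0:
  f'(x) = (6*x^2 - 4*x - 3)·exp(-x^2) and exp(-x^2) > 0 for every x, so f'(x) = 0 ⇔ 6*x^2 - 4*x - 3 = 0.
  6*x^2 - 4*x - 3 = 0 has no rational roots; quadratic formula: x = (4 ± √88)/12.
  ⇒ x = 1/3 - sqrt(22)/6 ≈ -0.4484, 1/3 + sqrt(22)/6 ≈ 1.1151

f''(x) = 2*(2*x^2*(2 - 3*x) + 9*x - 2)*exp(-x^2)
Second-derivative test at each critical point:
  f''(-0.4484) = -7.6722 < 0 → local maximum
  f''(1.1151) = 2.7055 > 0 → local minimum

Critical points: x = 1/3 - sqrt(22)/6 ≈ -0.4484 (local maximum); x = 1/3 + sqrt(22)/6 ≈ 1.1151 (local minimum)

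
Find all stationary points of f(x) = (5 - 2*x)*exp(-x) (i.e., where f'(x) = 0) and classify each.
f'(x) = (2*x - 7)*exp(-x)

Solve f'(x) = 0:
  f'(x) = (2*x - 7)·exp(-x) and exp(-x) > 0 for every x, so f'(x) = 0 ⇔ 2*x - 7 = 0.
  2*x - 7 = 0.
  ⇒ x = 7/2

f''(x) = (9 - 2*x)*exp(-x)
Second-derivative test at each critical point:
  f''(7/2) = 0.0604 > 0 → local minimum

Critical points: x = 7/2 (local minimum)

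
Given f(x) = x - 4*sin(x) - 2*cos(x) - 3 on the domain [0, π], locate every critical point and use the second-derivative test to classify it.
f'(x) = 2*sin(x) - 4*cos(x) + 1

Solve f'(x) = 0 on [0, π]:
  f'(x) = 0 ⇔ 2*sin(x) - 4*cos(x) = -1. Write the left side as R·cos(x + φ) with R = √((-4)² + (-2)²) = 2*sqrt(5), cos φ = -2*sqrt(5)/5, sin φ = -sqrt(5)/5; then cos(x + φ) = -sqrt(5)/10. Solve for x and keep the solutions lying in [0, π].
  ⇒ x = atan((-1 + 2*sqrt(19))/(2 + sqrt(19))) ≈ 0.8816

f''(x) = 4*sin(x) + 2*cos(x)
Second-derivative test at each critical point:
  f''(0.8816) = 4.3589 > 0 → local minimum

Critical points: x = atan((-1 + 2*sqrt(19))/(2 + sqrt(19))) ≈ 0.8816 (local minimum)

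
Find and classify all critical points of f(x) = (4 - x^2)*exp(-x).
f'(x) = (x^2 - 2*x - 4)*exp(-x)

Solve f'(x) = 0:
  f'(x) = (x^2 - 2*x - 4)·exp(-x) and exp(-x) > 0 for every x, so f'(x) = 0 ⇔ x^2 - 2*x - 4 = 0.
  x^2 - 2*x - 4 = 0 has no rational roots; quadratic formula: x = (2 ± √20)/2.
  ⇒ x = 1 - sqrt(5) ≈ -1.2361, 1 + sqrt(5) ≈ 3.2361

f''(x) = (-x^2 + 4*x + 2)*exp(-x)
Second-derivative test at each critical point:
  f''(-1.2361) = -15.3933 < 0 → local maximum
  f''(3.2361) = 0.1758 > 0 → local minimum

Critical points: x = 1 - sqrt(5) ≈ -1.2361 (local maximum); x = 1 + sqrt(5) ≈ 3.2361 (local minimum)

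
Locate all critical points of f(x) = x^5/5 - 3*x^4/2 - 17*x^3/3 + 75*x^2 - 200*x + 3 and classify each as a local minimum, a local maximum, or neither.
f'(x) = x^4 - 6*x^3 - 17*x^2 + 150*x - 200

Solve f'(x) = 0:
  Factor: x^4 - 6*x^3 - 17*x^2 + 150*x - 200 = (x - 5)*(x - 4)*(x - 2)*(x + 5) = 0.
  ⇒ x = -5, 2, 4, 5

f''(x) = 4*x^3 - 18*x^2 - 34*x + 150
Second-derivative test at each critical point:
  f''(-5) = -630 < 0 → local maximum
  f''(2) = 42 > 0 → local minimum
  f''(4) = -18 < 0 → local maximum
  f''(5) = 30 > 0 → local minimum

Critical points: x = -5 (local maximum); x = 2 (local minimum); x = 4 (local maximum); x = 5 (local minimum)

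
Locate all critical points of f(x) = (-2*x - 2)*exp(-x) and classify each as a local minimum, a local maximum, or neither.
f'(x) = 2*x*exp(-x)

Solve f'(x) = 0:
  f'(x) = (2*x)·exp(-x) and exp(-x) > 0 for every x, so f'(x) = 0 ⇔ 2*x = 0.
  2*x = 0.
  ⇒ x = 0

f''(x) = 2*(1 - x)*exp(-x)
Second-derivative test at each critical point:
  f''(0) = 2 > 0 → local minimum

Critical points: x = 0 (local minimum)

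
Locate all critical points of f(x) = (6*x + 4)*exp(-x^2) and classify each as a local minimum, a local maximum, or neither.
f'(x) = 2*(-2*x*(3*x + 2) + 3)*exp(-x^2)

Solve f'(x) = 0:
  f'(x) = (-12*x^2 - 8*x + 6)·exp(-x^2) and exp(-x^2) > 0 for every x, so f'(x) = 0 ⇔ -12*x^2 - 8*x + 6 = 0.
  Factor: -12*x^2 - 8*x + 6 = -2*(6*x^2 + 4*x - 3); 6*x^2 + 4*x - 3 = 0 has no rational roots; quadratic formula: x = (-4 ± √88)/12.
  ⇒ x = -sqrt(22)/6 - 1/3 ≈ -1.1151, -1/3 + sqrt(22)/6 ≈ 0.4484

f''(x) = 4*(2*x^2*(3*x + 2) - 9*x - 2)*exp(-x^2)
Second-derivative test at each critical point:
  f''(-1.1151) = 5.4110 > 0 → local minimum
  f''(0.4484) = -15.3444 < 0 → local maximum

Critical points: x = -sqrt(22)/6 - 1/3 ≈ -1.1151 (local minimum); x = -1/3 + sqrt(22)/6 ≈ 0.4484 (local maximum)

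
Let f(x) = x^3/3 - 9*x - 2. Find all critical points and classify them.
f'(x) = x^2 - 9

Solve f'(x) = 0:
  Factor: x^2 - 9 = (x - 3)*(x + 3) = 0.
  ⇒ x = -3, 3

f''(x) = 2*x
Second-derivative test at each critical point:
  f''(-3) = -6 < 0 → local maximum
  f''(3) = 6 > 0 → local minimum

Critical points: x = -3 (local maximum); x = 3 (local minimum)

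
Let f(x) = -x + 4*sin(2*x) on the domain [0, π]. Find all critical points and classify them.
f'(x) = 8*cos(2*x) - 1

Solve f'(x) = 0 on [0, π]:
  f'(x) = 0 ⇔ cos(2*x) = 1/8, i.e. 2*x = ±arccos(1/8) + 2nπ; keep the solutions lying in [0, π].
  ⇒ x = acos(1/8)/2 ≈ 0.7227, pi - acos(1/8)/2 ≈ 2.4189

f''(x) = -16*sin(2*x)
Second-derivative test at each critical point:
  f''(0.7227) = -15.8745 < 0 → local maximum
  f''(2.4189) = 15.8745 > 0 → local minimum

Critical points: x = acos(1/8)/2 ≈ 0.7227 (local maximum); x = pi - acos(1/8)/2 ≈ 2.4189 (local minimum)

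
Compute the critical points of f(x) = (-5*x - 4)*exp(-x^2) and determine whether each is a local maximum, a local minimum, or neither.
f'(x) = (2*x*(5*x + 4) - 5)*exp(-x^2)

Solve f'(x) = 0:
  f'(x) = (10*x^2 + 8*x - 5)·exp(-x^2) and exp(-x^2) > 0 for every x, so f'(x) = 0 ⇔ 10*x^2 + 8*x - 5 = 0.
  10*x^2 + 8*x - 5 = 0 has no rational roots; quadratic formula: x = (-8 ± √264)/20.
  ⇒ x = -sqrt(66)/10 - 2/5 ≈ -1.2124, -2/5 + sqrt(66)/10 ≈ 0.4124

f''(x) = 2*(-10*x^3 - 8*x^2 + 15*x + 4)*exp(-x^2)
Second-derivative test at each critical point:
  f''(-1.2124) = -3.7361 < 0 → local maximum
  f''(0.4124) = 13.7069 > 0 → local minimum

Critical points: x = -sqrt(66)/10 - 2/5 ≈ -1.2124 (local maximum); x = -2/5 + sqrt(66)/10 ≈ 0.4124 (local minimum)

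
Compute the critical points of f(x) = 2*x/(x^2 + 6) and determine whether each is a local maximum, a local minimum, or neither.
f'(x) = 2*(6 - x^2)/(x^4 + 12*x^2 + 36)

Solve f'(x) = 0:
  f'(x) = -2*(x^2 - 6)/(x^2 + 6)^2; the denominator is positive wherever f is defined, so f'(x) = 0 ⇔ 12 - 2*x^2 = 0.
  Factor: 12 - 2*x^2 = -2*(x^2 - 6); x^2 - 6 = 0 has no rational roots; quadratic formula: x = (0 ± √24)/2.
  ⇒ x = -sqrt(6) ≈ -2.4495, sqrt(6) ≈ 2.4495

f''(x) = 4*x*(x^2 - 18)/(x^2 + 6)^3
Second-derivative test at each critical point:
  f''(-2.4495) = 0.0680 > 0 → local minimum
  f''(2.4495) = -0.0680 < 0 → local maximum

Critical points: x = -sqrt(6) ≈ -2.4495 (local minimum); x = sqrt(6) ≈ 2.4495 (local maximum)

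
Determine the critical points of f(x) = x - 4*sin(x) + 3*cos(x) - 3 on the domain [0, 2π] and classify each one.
f'(x) = -3*sin(x) - 4*cos(x) + 1

Solve f'(x) = 0 on [0, 2π]:
  f'(x) = 0 ⇔ -3*sin(x) - 4*cos(x) = -1. Write the left side as R·cos(x + φ) with R = √((-4)² + 3²) = 5, cos φ = -4/5, sin φ = 3/5; then cos(x + φ) = -1/5. Solve for x and keep the solutions lying in [0, 2π].
  ⇒ x = atan((3 + 8*sqrt(6))/(4 - 6*sqrt(6))) + pi ≈ 2.0129, atan((3 - 8*sqrt(6))/(4 + 6*sqrt(6))) + 2*pi ≈ 5.5572

f''(x) = 4*sin(x) - 3*cos(x)
Second-derivative test at each critical point:
  f''(2.0129) = 4.8990 > 0 → local minimum
  f''(5.5572) = -4.8990 < 0 → local maximum

Critical points: x = atan((3 + 8*sqrt(6))/(4 - 6*sqrt(6))) + pi ≈ 2.0129 (local minimum); x = atan((3 - 8*sqrt(6))/(4 + 6*sqrt(6))) + 2*pi ≈ 5.5572 (local maximum)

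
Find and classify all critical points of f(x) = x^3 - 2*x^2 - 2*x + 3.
f'(x) = 3*x^2 - 4*x - 2

Solve f'(x) = 0:
  3*x^2 - 4*x - 2 = 0 has no rational roots; quadratic formula: x = (4 ± √40)/6.
  ⇒ x = 2/3 - sqrt(10)/3 ≈ -0.3874, 2/3 + sqrt(10)/3 ≈ 1.7208

f''(x) = 6*x - 4
Second-derivative test at each critical point:
  f''(-0.3874) = -6.3246 < 0 → local maximum
  f''(1.7208) = 6.3246 > 0 → local minimum

Critical points: x = 2/3 - sqrt(10)/3 ≈ -0.3874 (local maximum); x = 2/3 + sqrt(10)/3 ≈ 1.7208 (local minimum)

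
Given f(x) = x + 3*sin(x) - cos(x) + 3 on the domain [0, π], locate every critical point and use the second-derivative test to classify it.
f'(x) = sin(x) + 3*cos(x) + 1

Solve f'(x) = 0 on [0, π]:
  f'(x) = 0 ⇔ sin(x) + 3*cos(x) = -1. Write the left side as R·cos(x + φ) with R = √(3² + (-1)²) = sqrt(10), cos φ = 3*sqrt(10)/10, sin φ = -sqrt(10)/10; then cos(x + φ) = -sqrt(10)/10. Solve for x and keep the solutions lying in [0, π].
  ⇒ x = pi - atan(4/3) ≈ 2.2143

f''(x) = -3*sin(x) + cos(x)
Second-derivative test at each critical point:
  f''(2.2143) = -3 < 0 → local maximum

Critical points: x = pi - atan(4/3) ≈ 2.2143 (local maximum)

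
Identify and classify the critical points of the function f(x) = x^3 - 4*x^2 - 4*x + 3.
f'(x) = 3*x^2 - 8*x - 4

Solve f'(x) = 0:
  3*x^2 - 8*x - 4 = 0 has no rational roots; quadratic formula: x = (8 ± √112)/6.
  ⇒ x = 4/3 - 2*sqrt(7)/3 ≈ -0.4305, 4/3 + 2*sqrt(7)/3 ≈ 3.0972

f''(x) = 6*x - 8
Second-derivative test at each critical point:
  f''(-0.4305) = -10.5830 < 0 → local maximum
  f''(3.0972) = 10.5830 > 0 → local minimum

Critical points: x = 4/3 - 2*sqrt(7)/3 ≈ -0.4305 (local maximum); x = 4/3 + 2*sqrt(7)/3 ≈ 3.0972 (local minimum)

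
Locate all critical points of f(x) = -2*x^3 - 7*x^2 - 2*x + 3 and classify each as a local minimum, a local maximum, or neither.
f'(x) = -6*x^2 - 14*x - 2

Solve f'(x) = 0:
  Factor: -6*x^2 - 14*x - 2 = -2*(3*x^2 + 7*x + 1); 3*x^2 + 7*x + 1 = 0 has no rational roots; quadratic formula: x = (-7 ± √37)/6.
  ⇒ x = -7/6 - sqrt(37)/6 ≈ -2.1805, -7/6 + sqrt(37)/6 ≈ -0.1529

f''(x) = -12*x - 14
Second-derivative test at each critical point:
  f''(-2.1805) = 12.1655 > 0 → local minimum
  f''(-0.1529) = -12.1655 < 0 → local maximum

Critical points: x = -7/6 - sqrt(37)/6 ≈ -2.1805 (local minimum); x = -7/6 + sqrt(37)/6 ≈ -0.1529 (local maximum)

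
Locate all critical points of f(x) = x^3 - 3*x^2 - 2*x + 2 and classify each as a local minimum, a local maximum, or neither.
f'(x) = 3*x^2 - 6*x - 2

Solve f'(x) = 0:
  3*x^2 - 6*x - 2 = 0 has no rational roots; quadratic formula: x = (6 ± √60)/6.
  ⇒ x = 1 - sqrt(15)/3 ≈ -0.2910, 1 + sqrt(15)/3 ≈ 2.2910

f''(x) = 6*x - 6
Second-derivative test at each critical point:
  f''(-0.2910) = -7.7460 < 0 → local maximum
  f''(2.2910) = 7.7460 > 0 → local minimum

Critical points: x = 1 - sqrt(15)/3 ≈ -0.2910 (local maximum); x = 1 + sqrt(15)/3 ≈ 2.2910 (local minimum)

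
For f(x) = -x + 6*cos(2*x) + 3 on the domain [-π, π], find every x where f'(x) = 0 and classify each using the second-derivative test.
f'(x) = -12*sin(2*x) - 1

Solve f'(x) = 0 on [-π, π]:
  f'(x) = 0 ⇔ sin(2*x) = -1/12, i.e. 2*x = arcsin(-1/12) + 2nπ or 2*x = π − arcsin(-1/12) + 2nπ; keep the solutions lying in [-π, π].
  ⇒ x = -pi/2 + asin(1/12)/2 ≈ -1.5291, -asin(1/12)/2 ≈ -0.0417, asin(1/12)/2 + pi/2 ≈ 1.6125, pi - asin(1/12)/2 ≈ 3.0999

f''(x) = -24*cos(2*x)
Second-derivative test at each critical point:
  f''(-1.5291) = 23.9165 > 0 → local minimum
  f''(-0.0417) = -23.9165 < 0 → local maximum
  f''(1.6125) = 23.9165 > 0 → local minimum
  f''(3.0999) = -23.9165 < 0 → local maximum

Critical points: x = -pi/2 + asin(1/12)/2 ≈ -1.5291 (local minimum); x = -asin(1/12)/2 ≈ -0.0417 (local maximum); x = asin(1/12)/2 + pi/2 ≈ 1.6125 (local minimum); x = pi - asin(1/12)/2 ≈ 3.0999 (local maximum)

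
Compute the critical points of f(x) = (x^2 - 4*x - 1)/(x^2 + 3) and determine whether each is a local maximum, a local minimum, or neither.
f'(x) = 4*(x^2 + 2*x - 3)/(x^4 + 6*x^2 + 9)

Solve f'(x) = 0:
  f'(x) = 4*(x - 1)*(x + 3)/(x^2 + 3)^2; the denominator is positive wherever f is defined, so f'(x) = 0 ⇔ 4*x^2 + 8*x - 12 = 0.
  Factor: 4*x^2 + 8*x - 12 = 4*(x - 1)*(x + 3) = 0.
  ⇒ x = -3, 1

f''(x) = 8*(-x^3 - 3*x^2 + 9*x + 3)/(x^6 + 9*x^4 + 27*x^2 + 27)
Second-derivative test at each critical point:
  f''(-3) = -1/9 < 0 → local maximum
  f''(1) = 1 > 0 → local minimum

Critical points: x = -3 (local maximum); x = 1 (local minimum)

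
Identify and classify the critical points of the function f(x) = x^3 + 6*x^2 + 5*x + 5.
f'(x) = 3*x^2 + 12*x + 5

Solve f'(x) = 0:
  3*x^2 + 12*x + 5 = 0 has no rational roots; quadratic formula: x = (-12 ± √84)/6.
  ⇒ x = -2 - sqrt(21)/3 ≈ -3.5275, -2 + sqrt(21)/3 ≈ -0.4725

f''(x) = 6*x + 12
Second-derivative test at each critical point:
  f''(-3.5275) = -9.1652 < 0 → local maximum
  f''(-0.4725) = 9.1652 > 0 → local minimum

Critical points: x = -2 - sqrt(21)/3 ≈ -3.5275 (local maximum); x = -2 + sqrt(21)/3 ≈ -0.4725 (local minimum)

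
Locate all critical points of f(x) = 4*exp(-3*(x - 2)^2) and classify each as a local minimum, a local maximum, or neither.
f'(x) = 24*(2 - x)*exp(-3*(x - 2)^2)

Solve f'(x) = 0:
  f'(x) = (48 - 24*x)·exp(-3*(x - 2)^2) and exp(-3*(x - 2)^2) > 0 for every x, so f'(x) = 0 ⇔ 48 - 24*x = 0.
  Factor: 48 - 24*x = -24*(x - 2) = 0.
  ⇒ x = 2

f''(x) = 24*(6*(x - 2)^2 - 1)*exp(-3*(x - 2)^2)
Second-derivative test at each critical point:
  f''(2) = -24 < 0 → local maximum

Critical points: x = 2 (local maximum)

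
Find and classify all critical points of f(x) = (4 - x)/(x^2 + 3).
f'(x) = (-x^2 + 2*x*(x - 4) - 3)/(x^2 + 3)^2

Solve f'(x) = 0:
  f'(x) = (x^2 - 8*x - 3)/(x^2 + 3)^2; the denominator is positive wherever f is defined, so f'(x) = 0 ⇔ x^2 - 8*x - 3 = 0.
  x^2 - 8*x - 3 = 0 has no rational roots; quadratic formula: x = (8 ± √76)/2.
  ⇒ x = 4 - sqrt(19) ≈ -0.3589, 4 + sqrt(19) ≈ 8.3589

f''(x) = 2*(4*x^2*(4 - x) + (3*x - 4)*(x^2 + 3))/(x^2 + 3)^3
Second-derivative test at each critical point:
  f''(-0.3589) = -0.8905 < 0 → local maximum
  f''(8.3589) = 0.0016 > 0 → local minimum

Critical points: x = 4 - sqrt(19) ≈ -0.3589 (local maximum); x = 4 + sqrt(19) ≈ 8.3589 (local minimum)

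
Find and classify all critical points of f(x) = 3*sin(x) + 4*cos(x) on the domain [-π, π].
f'(x) = -4*sin(x) + 3*cos(x)

Solve f'(x) = 0 on [-π, π]:
  f'(x) = 0 ⇔ 3*cos(x) = 4*sin(x) ⇔ tan(x) = 3/4, i.e. x = arctan(3/4) + nπ; keep the solutions lying in [-π, π].
  ⇒ x = -pi + atan(3/4) ≈ -2.4981, atan(3/4) ≈ 0.6435

f''(x) = -3*sin(x) - 4*cos(x)
Second-derivative test at each critical point:
  f''(-2.4981) = 5 > 0 → local minimum
  f''(0.6435) = -5 < 0 → local maximum

Critical points: x = -pi + atan(3/4) ≈ -2.4981 (local minimum); x = atan(3/4) ≈ 0.6435 (local maximum)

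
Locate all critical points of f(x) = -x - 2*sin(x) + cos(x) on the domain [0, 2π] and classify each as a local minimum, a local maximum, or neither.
f'(x) = -sin(x) - 2*cos(x) - 1

Solve f'(x) = 0 on [0, 2π]:
  f'(x) = 0 ⇔ -sin(x) - 2*cos(x) = 1. Write the left side as R·cos(x + φ) with R = √((-2)² + 1²) = sqrt(5), cos φ = -2*sqrt(5)/5, sin φ = sqrt(5)/5; then cos(x + φ) = sqrt(5)/5. Solve for x and keep the solutions lying in [0, 2π].
  ⇒ x = pi - atan(3/4) ≈ 2.4981, 3*pi/2 ≈ 4.7124

f''(x) = 2*sin(x) - cos(x)
Second-derivative test at each critical point:
  f''(2.4981) = 2 > 0 → local minimum
  f''(4.7124) = -2 < 0 → local maximum

Critical points: x = pi - atan(3/4) ≈ 2.4981 (local minimum); x = 3*pi/2 ≈ 4.7124 (local maximum)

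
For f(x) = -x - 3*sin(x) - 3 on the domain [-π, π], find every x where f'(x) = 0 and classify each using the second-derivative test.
f'(x) = -3*cos(x) - 1

Solve f'(x) = 0 on [-π, π]:
  f'(x) = 0 ⇔ cos(x) = -1/3, i.e. x = ±arccos(-1/3) + 2nπ; keep the solutions lying in [-π, π].
  ⇒ x = -acos(-1/3) ≈ -1.9106, acos(-1/3) ≈ 1.9106

f''(x) = 3*sin(x)
Second-derivative test at each critical point:
  f''(-1.9106) = -2.8284 < 0 → local maximum
  f''(1.9106) = 2.8284 > 0 → local minimum

Critical points: x = -acos(-1/3) ≈ -1.9106 (local maximum); x = acos(-1/3) ≈ 1.9106 (local minimum)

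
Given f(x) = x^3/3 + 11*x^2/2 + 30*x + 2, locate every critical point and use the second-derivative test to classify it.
f'(x) = x^2 + 11*x + 30

Solve f'(x) = 0:
  Factor: x^2 + 11*x + 30 = (x + 5)*(x + 6) = 0.
  ⇒ x = -6, -5

f''(x) = 2*x + 11
Second-derivative test at each critical point:
  f''(-6) = -1 < 0 → local maximum
  f''(-5) = 1 > 0 → local minimum

Critical points: x = -6 (local maximum); x = -5 (local minimum)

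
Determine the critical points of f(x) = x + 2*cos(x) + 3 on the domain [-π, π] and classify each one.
f'(x) = 1 - 2*sin(x)

Solve f'(x) = 0 on [-π, π]:
  f'(x) = 0 ⇔ sin(x) = 1/2, i.e. x = arcsin(1/2) + 2nπ or x = π − arcsin(1/2) + 2nπ; keep the solutions lying in [-π, π].
  ⇒ x = pi/6 ≈ 0.5236, 5*pi/6 ≈ 2.6180

f''(x) = -2*cos(x)
Second-derivative test at each critical point:
  f''(0.5236) = -1.7321 < 0 → local maximum
  f''(2.6180) = 1.7321 > 0 → local minimum

Critical points: x = pi/6 ≈ 0.5236 (local maximum); x = 5*pi/6 ≈ 2.6180 (local minimum)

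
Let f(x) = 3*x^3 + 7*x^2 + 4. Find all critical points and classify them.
f'(x) = x*(9*x + 14)

Solve f'(x) = 0:
  Factor: 9*x^2 + 14*x = x*(9*x + 14) = 0.
  ⇒ x = -14/9, 0

f''(x) = 18*x + 14
Second-derivative test at each critical point:
  f''(-14/9) = -14 < 0 → local maximum
  f''(0) = 14 > 0 → local minimum

Critical points: x = -14/9 (local maximum); x = 0 (local minimum)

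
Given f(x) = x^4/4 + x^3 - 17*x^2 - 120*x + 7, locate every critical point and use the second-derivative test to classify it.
f'(x) = x^3 + 3*x^2 - 34*x - 120

Solve f'(x) = 0:
  Factor: x^3 + 3*x^2 - 34*x - 120 = (x - 6)*(x + 4)*(x + 5) = 0.
  ⇒ x = -5, -4, 6

f''(x) = 3*x^2 + 6*x - 34
Second-derivative test at each critical point:
  f''(-5) = 11 > 0 → local minimum
  f''(-4) = -10 < 0 → local maximum
  f''(6) = 110 > 0 → local minimum

Critical points: x = -5 (local minimum); x = -4 (local maximum); x = 6 (local minimum)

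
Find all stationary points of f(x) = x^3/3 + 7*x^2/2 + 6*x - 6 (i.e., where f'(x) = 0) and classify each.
f'(x) = x^2 + 7*x + 6

Solve f'(x) = 0:
  Factor: x^2 + 7*x + 6 = (x + 1)*(x + 6) = 0.
  ⇒ x = -6, -1

f''(x) = 2*x + 7
Second-derivative test at each critical point:
  f''(-6) = -5 < 0 → local maximum
  f''(-1) = 5 > 0 → local minimum

Critical points: x = -6 (local maximum); x = -1 (local minimum)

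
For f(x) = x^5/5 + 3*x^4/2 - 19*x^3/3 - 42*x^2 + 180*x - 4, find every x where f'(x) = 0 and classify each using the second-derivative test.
f'(x) = x^4 + 6*x^3 - 19*x^2 - 84*x + 180

Solve f'(x) = 0:
  Factor: x^4 + 6*x^3 - 19*x^2 - 84*x + 180 = (x - 3)*(x - 2)*(x + 5)*(x + 6) = 0.
  ⇒ x = -6, -5, 2, 3

f''(x) = 4*x^3 + 18*x^2 - 38*x - 84
Second-derivative test at each critical point:
  f''(-6) = -72 < 0 → local maximum
  f''(-5) = 56 > 0 → local minimum
  f''(2) = -56 < 0 → local maximum
  f''(3) = 72 > 0 → local minimum

Critical points: x = -6 (local maximum); x = -5 (local minimum); x = 2 (local maximum); x = 3 (local minimum)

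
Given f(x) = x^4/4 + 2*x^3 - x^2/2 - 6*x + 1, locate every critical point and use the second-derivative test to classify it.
f'(x) = x^3 + 6*x^2 - x - 6

Solve f'(x) = 0:
  Factor: x^3 + 6*x^2 - x - 6 = (x - 1)*(x + 1)*(x + 6) = 0.
  ⇒ x = -6, -1, 1

f''(x) = 3*x^2 + 12*x - 1
Second-derivative test at each critical point:
  f''(-6) = 35 > 0 → local minimum
  f''(-1) = -10 < 0 → local maximum
  f''(1) = 14 > 0 → local minimum

Critical points: x = -6 (local minimum); x = -1 (local maximum); x = 1 (local minimum)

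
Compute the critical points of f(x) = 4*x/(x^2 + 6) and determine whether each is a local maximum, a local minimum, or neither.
f'(x) = 4*(6 - x^2)/(x^4 + 12*x^2 + 36)

Solve f'(x) = 0:
  f'(x) = -4*(x^2 - 6)/(x^2 + 6)^2; the denominator is positive wherever f is defined, so f'(x) = 0 ⇔ 24 - 4*x^2 = 0.
  Factor: 24 - 4*x^2 = -4*(x^2 - 6); x^2 - 6 = 0 has no rational roots; quadratic formula: x = (0 ± √24)/2.
  ⇒ x = -sqrt(6) ≈ -2.4495, sqrt(6) ≈ 2.4495

f''(x) = 8*x*(x^2 - 18)/(x^2 + 6)^3
Second-derivative test at each critical point:
  f''(-2.4495) = 0.1361 > 0 → local minimum
  f''(2.4495) = -0.1361 < 0 → local maximum

Critical points: x = -sqrt(6) ≈ -2.4495 (local minimum); x = sqrt(6) ≈ 2.4495 (local maximum)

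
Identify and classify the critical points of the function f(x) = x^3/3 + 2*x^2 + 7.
f'(x) = x*(x + 4)

Solve f'(x) = 0:
  Factor: x^2 + 4*x = x*(x + 4) = 0.
  ⇒ x = -4, 0

f''(x) = 2*x + 4
Second-derivative test at each critical point:
  f''(-4) = -4 < 0 → local maximum
  f''(0) = 4 > 0 → local minimum

Critical points: x = -4 (local maximum); x = 0 (local minimum)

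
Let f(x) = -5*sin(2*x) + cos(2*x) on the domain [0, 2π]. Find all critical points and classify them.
f'(x) = -2*sin(2*x) - 10*cos(2*x)

Solve f'(x) = 0 on [0, 2π]:
  f'(x) = 0 ⇔ -5*cos(2*x) = sin(2*x) ⇔ tan(2*x) = -5, i.e. 2*x = arctan(-5) + nπ; keep the solutions lying in [0, 2π].
  ⇒ x = -atan(5)/2 + pi/2 ≈ 0.8841, pi - atan(5)/2 ≈ 2.4549, -atan(5)/2 + 3*pi/2 ≈ 4.0257, -atan(5)/2 + 2*pi ≈ 5.5965

f''(x) = 20*sin(2*x) - 4*cos(2*x)
Second-derivative test at each critical point:
  f''(0.8841) = 20.3961 > 0 → local minimum
  f''(2.4549) = -20.3961 < 0 → local maximum
  f''(4.0257) = 20.3961 > 0 → local minimum
  f''(5.5965) = -20.3961 < 0 → local maximum

Critical points: x = -atan(5)/2 + pi/2 ≈ 0.8841 (local minimum); x = pi - atan(5)/2 ≈ 2.4549 (local maximum); x = -atan(5)/2 + 3*pi/2 ≈ 4.0257 (local minimum); x = -atan(5)/2 + 2*pi ≈ 5.5965 (local maximum)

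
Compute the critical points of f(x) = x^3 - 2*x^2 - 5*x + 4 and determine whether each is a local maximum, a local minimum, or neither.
f'(x) = 3*x^2 - 4*x - 5

Solve f'(x) = 0:
  3*x^2 - 4*x - 5 = 0 has no rational roots; quadratic formula: x = (4 ± √76)/6.
  ⇒ x = 2/3 - sqrt(19)/3 ≈ -0.7863, 2/3 + sqrt(19)/3 ≈ 2.1196

f''(x) = 6*x - 4
Second-derivative test at each critical point:
  f''(-0.7863) = -8.7178 < 0 → local maximum
  f''(2.1196) = 8.7178 > 0 → local minimum

Critical points: x = 2/3 - sqrt(19)/3 ≈ -0.7863 (local maximum); x = 2/3 + sqrt(19)/3 ≈ 2.1196 (local minimum)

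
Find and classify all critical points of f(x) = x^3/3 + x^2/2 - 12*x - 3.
f'(x) = x^2 + x - 12

Solve f'(x) = 0:
  Factor: x^2 + x - 12 = (x - 3)*(x + 4) = 0.
  ⇒ x = -4, 3

f''(x) = 2*x + 1
Second-derivative test at each critical point:
  f''(-4) = -7 < 0 → local maximum
  f''(3) = 7 > 0 → local minimum

Critical points: x = -4 (local maximum); x = 3 (local minimum)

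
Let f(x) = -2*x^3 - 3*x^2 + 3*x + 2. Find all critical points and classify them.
f'(x) = -6*x^2 - 6*x + 3

Solve f'(x) = 0:
  Factor: -6*x^2 - 6*x + 3 = -3*(2*x^2 + 2*x - 1); 2*x^2 + 2*x - 1 = 0 has no rational roots; quadratic formula: x = (-2 ± √12)/4.
  ⇒ x = -sqrt(3)/2 - 1/2 ≈ -1.3660, -1/2 + sqrt(3)/2 ≈ 0.3660

f''(x) = -12*x - 6
Second-derivative test at each critical point:
  f''(-1.3660) = 10.3923 > 0 → local minimum
  f''(0.3660) = -10.3923 < 0 → local maximum

Critical points: x = -sqrt(3)/2 - 1/2 ≈ -1.3660 (local minimum); x = -1/2 + sqrt(3)/2 ≈ 0.3660 (local maximum)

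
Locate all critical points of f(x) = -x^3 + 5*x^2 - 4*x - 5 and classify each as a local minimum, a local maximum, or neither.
f'(x) = -3*x^2 + 10*x - 4

Solve f'(x) = 0:
  3*x^2 - 10*x + 4 = 0 has no rational roots; quadratic formula: x = (10 ± √52)/6.
  ⇒ x = 5/3 - sqrt(13)/3 ≈ 0.4648, sqrt(13)/3 + 5/3 ≈ 2.8685

f''(x) = 10 - 6*x
Second-derivative test at each critical point:
  f''(0.4648) = 7.2111 > 0 → local minimum
  f''(2.8685) = -7.2111 < 0 → local maximum

Critical points: x = 5/3 - sqrt(13)/3 ≈ 0.4648 (local minimum); x = sqrt(13)/3 + 5/3 ≈ 2.8685 (local maximum)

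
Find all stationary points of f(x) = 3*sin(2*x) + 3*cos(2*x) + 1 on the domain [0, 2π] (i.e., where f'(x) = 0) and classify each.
f'(x) = 6*sqrt(2)*cos(2*x + pi/4)

Solve f'(x) = 0 on [0, 2π]:
  f'(x) = 0 ⇔ 3*cos(2*x) = 3*sin(2*x) ⇔ tan(2*x) = 1, i.e. 2*x = arctan(1) + nπ; keep the solutions lying in [0, 2π].
  ⇒ x = pi/8 ≈ 0.3927, 5*pi/8 ≈ 1.9635, 9*pi/8 ≈ 3.5343, 13*pi/8 ≈ 5.1051

f''(x) = -12*sqrt(2)*sin(2*x + pi/4)
Second-derivative test at each critical point:
  f''(0.3927) = -16.9706 < 0 → local maximum
  f''(1.9635) = 16.9706 > 0 → local minimum
  f''(3.5343) = -16.9706 < 0 → local maximum
  f''(5.1051) = 16.9706 > 0 → local minimum

Critical points: x = pi/8 ≈ 0.3927 (local maximum); x = 5*pi/8 ≈ 1.9635 (local minimum); x = 9*pi/8 ≈ 3.5343 (local maximum); x = 13*pi/8 ≈ 5.1051 (local minimum)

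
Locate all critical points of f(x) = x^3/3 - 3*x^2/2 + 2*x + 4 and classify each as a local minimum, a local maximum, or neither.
f'(x) = x^2 - 3*x + 2

Solve f'(x) = 0:
  Factor: x^2 - 3*x + 2 = (x - 2)*(x - 1) = 0.
  ⇒ x = 1, 2

f''(x) = 2*x - 3
Second-derivative test at each critical point:
  f''(1) = -1 < 0 → local maximum
  f''(2) = 1 > 0 → local minimum

Critical points: x = 1 (local maximum); x = 2 (local minimum)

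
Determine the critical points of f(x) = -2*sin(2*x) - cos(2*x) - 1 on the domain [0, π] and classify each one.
f'(x) = 2*sin(2*x) - 4*cos(2*x)

Solve f'(x) = 0 on [0, π]:
  f'(x) = 0 ⇔ -2*cos(2*x) = -sin(2*x) ⇔ tan(2*x) = 2, i.e. 2*x = arctan(2) + nπ; keep the solutions lying in [0, π].
  ⇒ x = atan(2)/2 ≈ 0.5536, atan(2)/2 + pi/2 ≈ 2.1244

f''(x) = 8*sin(2*x) + 4*cos(2*x)
Second-derivative test at each critical point:
  f''(0.5536) = 8.9443 > 0 → local minimum
  f''(2.1244) = -8.9443 < 0 → local maximum

Critical points: x = atan(2)/2 ≈ 0.5536 (local minimum); x = atan(2)/2 + pi/2 ≈ 2.1244 (local maximum)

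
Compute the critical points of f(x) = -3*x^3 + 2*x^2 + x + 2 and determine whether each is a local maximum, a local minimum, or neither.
f'(x) = -9*x^2 + 4*x + 1

Solve f'(x) = 0:
  9*x^2 - 4*x - 1 = 0 has no rational roots; quadratic formula: x = (4 ± √52)/18.
  ⇒ x = 2/9 - sqrt(13)/9 ≈ -0.1784, 2/9 + sqrt(13)/9 ≈ 0.6228

f''(x) = 4 - 18*x
Second-derivative test at each critical point:
  f''(-0.1784) = 7.2111 > 0 → local minimum
  f''(0.6228) = -7.2111 < 0 → local maximum

Critical points: x = 2/9 - sqrt(13)/9 ≈ -0.1784 (local minimum); x = 2/9 + sqrt(13)/9 ≈ 0.6228 (local maximum)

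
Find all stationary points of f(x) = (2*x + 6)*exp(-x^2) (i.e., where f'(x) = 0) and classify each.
f'(x) = 2*(-2*x*(x + 3) + 1)*exp(-x^2)

Solve f'(x) = 0:
  f'(x) = (-4*x^2 - 12*x + 2)·exp(-x^2) and exp(-x^2) > 0 for every x, so f'(x) = 0 ⇔ -4*x^2 - 12*x + 2 = 0.
  Factor: -4*x^2 - 12*x + 2 = -2*(2*x^2 + 6*x - 1); 2*x^2 + 6*x - 1 = 0 has no rational roots; quadratic formula: x = (-6 ± √44)/4.
  ⇒ x = -sqrt(11)/2 - 3/2 ≈ -3.1583, -3/2 + sqrt(11)/2 ≈ 0.1583

f''(x) = 4*(2*x^2*(x + 3) - 3*x - 3)*exp(-x^2)
Second-derivative test at each critical point:
  f''(-3.1583) = 0.0006 > 0 → local minimum
  f''(0.1583) = -12.9381 < 0 → local maximum

Critical points: x = -sqrt(11)/2 - 3/2 ≈ -3.1583 (local minimum); x = -3/2 + sqrt(11)/2 ≈ 0.1583 (local maximum)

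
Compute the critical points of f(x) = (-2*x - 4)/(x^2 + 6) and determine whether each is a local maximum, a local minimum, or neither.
f'(x) = 2*(-x^2 + 2*x*(x + 2) - 6)/(x^2 + 6)^2

Solve f'(x) = 0:
  f'(x) = 2*(x^2 + 4*x - 6)/(x^2 + 6)^2; the denominator is positive wherever f is defined, so f'(x) = 0 ⇔ 2*x^2 + 8*x - 12 = 0.
  Factor: 2*x^2 + 8*x - 12 = 2*(x^2 + 4*x - 6); x^2 + 4*x - 6 = 0 has no rational roots; quadratic formula: x = (-4 ± √40)/2.
  ⇒ x = -sqrt(10) - 2 ≈ -5.1623, -2 + sqrt(10) ≈ 1.1623

f''(x) = 4*(-4*x^2*(x + 2) + (3*x + 2)*(x^2 + 6))/(x^2 + 6)^3
Second-derivative test at each critical point:
  f''(-5.1623) = -0.0119 < 0 → local maximum
  f''(1.1623) = 0.2341 > 0 → local minimum

Critical points: x = -sqrt(10) - 2 ≈ -5.1623 (local maximum); x = -2 + sqrt(10) ≈ 1.1623 (local minimum)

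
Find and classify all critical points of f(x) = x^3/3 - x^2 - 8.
f'(x) = x*(x - 2)

Solve f'(x) = 0:
  Factor: x^2 - 2*x = x*(x - 2) = 0.
  ⇒ x = 0, 2

f''(x) = 2*x - 2
Second-derivative test at each critical point:
  f''(0) = -2 < 0 → local maximum
  f''(2) = 2 > 0 → local minimum

Critical points: x = 0 (local maximum); x = 2 (local minimum)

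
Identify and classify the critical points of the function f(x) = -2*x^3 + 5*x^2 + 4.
f'(x) = 2*x*(5 - 3*x)

Solve f'(x) = 0:
  Factor: -6*x^2 + 10*x = -2*x*(3*x - 5) = 0.
  ⇒ x = 0, 5/3

f''(x) = 10 - 12*x
Second-derivative test at each critical point:
  f''(0) = 10 > 0 → local minimum
  f''(5/3) = -10 < 0 → local maximum

Critical points: x = 0 (local minimum); x = 5/3 (local maximum)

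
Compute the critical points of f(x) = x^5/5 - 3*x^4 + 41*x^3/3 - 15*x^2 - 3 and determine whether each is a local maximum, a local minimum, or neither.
f'(x) = x*(x^3 - 12*x^2 + 41*x - 30)

Solve f'(x) = 0:
  Factor: x^4 - 12*x^3 + 41*x^2 - 30*x = x*(x - 6)*(x - 5)*(x - 1) = 0.
  ⇒ x = 0, 1, 5, 6

f''(x) = 4*x^3 - 36*x^2 + 82*x - 30
Second-derivative test at each critical point:
  f''(0) = -30 < 0 → local maximum
  f''(1) = 20 > 0 → local minimum
  f''(5) = -20 < 0 → local maximum
  f''(6) = 30 > 0 → local minimum

Critical points: x = 0 (local maximum); x = 1 (local minimum); x = 5 (local maximum); x = 6 (local minimum)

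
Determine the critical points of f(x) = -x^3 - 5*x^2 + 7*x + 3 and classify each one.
f'(x) = -3*x^2 - 10*x + 7

Solve f'(x) = 0:
  3*x^2 + 10*x - 7 = 0 has no rational roots; quadratic formula: x = (-10 ± √184)/6.
  ⇒ x = -sqrt(46)/3 - 5/3 ≈ -3.9274, -5/3 + sqrt(46)/3 ≈ 0.5941

f''(x) = -6*x - 10
Second-derivative test at each critical point:
  f''(-3.9274) = 13.5647 > 0 → local minimum
  f''(0.5941) = -13.5647 < 0 → local maximum

Critical points: x = -sqrt(46)/3 - 5/3 ≈ -3.9274 (local minimum); x = -5/3 + sqrt(46)/3 ≈ 0.5941 (local maximum)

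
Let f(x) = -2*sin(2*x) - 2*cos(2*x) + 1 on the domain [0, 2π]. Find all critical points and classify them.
f'(x) = -4*sqrt(2)*cos(2*x + pi/4)

Solve f'(x) = 0 on [0, 2π]:
  f'(x) = 0 ⇔ -2*cos(2*x) = -2*sin(2*x) ⇔ tan(2*x) = 1, i.e. 2*x = arctan(1) + nπ; keep the solutions lying in [0, 2π].
  ⇒ x = pi/8 ≈ 0.3927, 5*pi/8 ≈ 1.9635, 9*pi/8 ≈ 3.5343, 13*pi/8 ≈ 5.1051

f''(x) = 8*sqrt(2)*sin(2*x + pi/4)
Second-derivative test at each critical point:
  f''(0.3927) = 11.3137 > 0 → local minimum
  f''(1.9635) = -11.3137 < 0 → local maximum
  f''(3.5343) = 11.3137 > 0 → local minimum
  f''(5.1051) = -11.3137 < 0 → local maximum

Critical points: x = pi/8 ≈ 0.3927 (local minimum); x = 5*pi/8 ≈ 1.9635 (local maximum); x = 9*pi/8 ≈ 3.5343 (local minimum); x = 13*pi/8 ≈ 5.1051 (local maximum)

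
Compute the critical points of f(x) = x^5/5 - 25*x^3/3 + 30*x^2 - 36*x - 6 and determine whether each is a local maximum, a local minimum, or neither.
f'(x) = x^4 - 25*x^2 + 60*x - 36

Solve f'(x) = 0:
  Factor: x^4 - 25*x^2 + 60*x - 36 = (x - 3)*(x - 2)*(x - 1)*(x + 6) = 0.
  ⇒ x = -6, 1, 2, 3

f''(x) = 4*x^3 - 50*x + 60
Second-derivative test at each critical point:
  f''(-6) = -504 < 0 → local maximum
  f''(1) = 14 > 0 → local minimum
  f''(2) = -8 < 0 → local maximum
  f''(3) = 18 > 0 → local minimum

Critical points: x = -6 (local maximum); x = 1 (local minimum); x = 2 (local maximum); x = 3 (local minimum)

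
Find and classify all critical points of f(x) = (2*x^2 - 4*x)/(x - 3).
f'(x) = 2*(x^2 - 6*x + 6)/(x^2 - 6*x + 9)

Solve f'(x) = 0:
  f'(x) = 2*(x^2 - 6*x + 6)/(x - 3)^2; the denominator is positive wherever f is defined, so f'(x) = 0 ⇔ 2*x^2 - 12*x + 12 = 0.
  Factor: 2*x^2 - 12*x + 12 = 2*(x^2 - 6*x + 6); x^2 - 6*x + 6 = 0 has no rational roots; quadratic formula: x = (6 ± √12)/2.
  ⇒ x = 3 - sqrt(3) ≈ 1.2679, sqrt(3) + 3 ≈ 4.7321

f''(x) = 12/(x^3 - 9*x^2 + 27*x - 27)
Second-derivative test at each critical point:
  f''(1.2679) = -2.3094 < 0 → local maximum
  f''(4.7321) = 2.3094 > 0 → local minimum

Critical points: x = 3 - sqrt(3) ≈ 1.2679 (local maximum); x = sqrt(3) + 3 ≈ 4.7321 (local minimum)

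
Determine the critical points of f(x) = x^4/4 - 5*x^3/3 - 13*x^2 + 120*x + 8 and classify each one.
f'(x) = x^3 - 5*x^2 - 26*x + 120

Solve f'(x) = 0:
  Factor: x^3 - 5*x^2 - 26*x + 120 = (x - 6)*(x - 4)*(x + 5) = 0.
  ⇒ x = -5, 4, 6

f''(x) = 3*x^2 - 10*x - 26
Second-derivative test at each critical point:
  f''(-5) = 99 > 0 → local minimum
  f''(4) = -18 < 0 → local maximum
  f''(6) = 22 > 0 → local minimum

Critical points: x = -5 (local minimum); x = 4 (local maximum); x = 6 (local minimum)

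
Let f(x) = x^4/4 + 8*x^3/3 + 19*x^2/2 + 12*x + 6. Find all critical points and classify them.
f'(x) = x^3 + 8*x^2 + 19*x + 12

Solve f'(x) = 0:
  Factor: x^3 + 8*x^2 + 19*x + 12 = (x + 1)*(x + 3)*(x + 4) = 0.
  ⇒ x = -4, -3, -1

f''(x) = 3*x^2 + 16*x + 19
Second-derivative test at each critical point:
  f''(-4) = 3 > 0 → local minimum
  f''(-3) = -2 < 0 → local maximum
  f''(-1) = 6 > 0 → local minimum

Critical points: x = -4 (local minimum); x = -3 (local maximum); x = -1 (local minimum)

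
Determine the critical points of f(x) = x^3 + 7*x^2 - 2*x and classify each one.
f'(x) = 3*x^2 + 14*x - 2

Solve f'(x) = 0:
  3*x^2 + 14*x - 2 = 0 has no rational roots; quadratic formula: x = (-14 ± √220)/6.
  ⇒ x = -sqrt(55)/3 - 7/3 ≈ -4.8054, -7/3 + sqrt(55)/3 ≈ 0.1387

f''(x) = 6*x + 14
Second-derivative test at each critical point:
  f''(-4.8054) = -14.8324 < 0 → local maximum
  f''(0.1387) = 14.8324 > 0 → local minimum

Critical points: x = -sqrt(55)/3 - 7/3 ≈ -4.8054 (local maximum); x = -7/3 + sqrt(55)/3 ≈ 0.1387 (local minimum)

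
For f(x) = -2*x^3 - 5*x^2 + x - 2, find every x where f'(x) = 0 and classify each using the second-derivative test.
f'(x) = -6*x^2 - 10*x + 1

Solve f'(x) = 0:
  6*x^2 + 10*x - 1 = 0 has no rational roots; quadratic formula: x = (-10 ± √124)/12.
  ⇒ x = -sqrt(31)/6 - 5/6 ≈ -1.7613, -5/6 + sqrt(31)/6 ≈ 0.0946

f''(x) = -12*x - 10
Second-derivative test at each critical point:
  f''(-1.7613) = 11.1355 > 0 → local minimum
  f''(0.0946) = -11.1355 < 0 → local maximum

Critical points: x = -sqrt(31)/6 - 5/6 ≈ -1.7613 (local minimum); x = -5/6 + sqrt(31)/6 ≈ 0.0946 (local maximum)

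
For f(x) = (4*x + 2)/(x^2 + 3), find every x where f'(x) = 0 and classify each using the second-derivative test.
f'(x) = 4*(-x^2 - x + 3)/(x^4 + 6*x^2 + 9)

Solve f'(x) = 0:
  f'(x) = -4*(x^2 + x - 3)/(x^2 + 3)^2; the denominator is positive wherever f is defined, so f'(x) = 0 ⇔ -4*x^2 - 4*x + 12 = 0.
  Factor: -4*x^2 - 4*x + 12 = -4*(x^2 + x - 3); x^2 + x - 3 = 0 has no rational roots; quadratic formula: x = (-1 ± √13)/2.
  ⇒ x = -sqrt(13)/2 - 1/2 ≈ -2.3028, -1/2 + sqrt(13)/2 ≈ 1.3028

f''(x) = 4*(4*x^2*(2*x + 1) - (6*x + 1)*(x^2 + 3))/(x^2 + 3)^3
Second-derivative test at each critical point:
  f''(-2.3028) = 0.2092 > 0 → local minimum
  f''(1.3028) = -0.6537 < 0 → local maximum

Critical points: x = -sqrt(13)/2 - 1/2 ≈ -2.3028 (local minimum); x = -1/2 + sqrt(13)/2 ≈ 1.3028 (local maximum)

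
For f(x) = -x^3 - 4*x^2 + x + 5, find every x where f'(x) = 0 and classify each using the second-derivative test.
f'(x) = -3*x^2 - 8*x + 1

Solve f'(x) = 0:
  3*x^2 + 8*x - 1 = 0 has no rational roots; quadratic formula: x = (-8 ± √76)/6.
  ⇒ x = -sqrt(19)/3 - 4/3 ≈ -2.7863, -4/3 + sqrt(19)/3 ≈ 0.1196

f''(x) = -6*x - 8
Second-derivative test at each critical point:
  f''(-2.7863) = 8.7178 > 0 → local minimum
  f''(0.1196) = -8.7178 < 0 → local maximum

Critical points: x = -sqrt(19)/3 - 4/3 ≈ -2.7863 (local minimum); x = -4/3 + sqrt(19)/3 ≈ 0.1196 (local maximum)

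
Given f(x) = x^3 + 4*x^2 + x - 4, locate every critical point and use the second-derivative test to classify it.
f'(x) = 3*x^2 + 8*x + 1

Solve f'(x) = 0:
  3*x^2 + 8*x + 1 = 0 has no rational roots; quadratic formula: x = (-8 ± √52)/6.
  ⇒ x = -4/3 - sqrt(13)/3 ≈ -2.5352, -4/3 + sqrt(13)/3 ≈ -0.1315

f''(x) = 6*x + 8
Second-derivative test at each critical point:
  f''(-2.5352) = -7.2111 < 0 → local maximum
  f''(-0.1315) = 7.2111 > 0 → local minimum

Critical points: x = -4/3 - sqrt(13)/3 ≈ -2.5352 (local maximum); x = -4/3 + sqrt(13)/3 ≈ -0.1315 (local minimum)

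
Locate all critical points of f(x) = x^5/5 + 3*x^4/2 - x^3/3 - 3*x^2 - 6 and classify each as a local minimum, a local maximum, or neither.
f'(x) = x*(x^3 + 6*x^2 - x - 6)

Solve f'(x) = 0:
  Factor: x^4 + 6*x^3 - x^2 - 6*x = x*(x - 1)*(x + 1)*(x + 6) = 0.
  ⇒ x = -6, -1, 0, 1

f''(x) = 4*x^3 + 18*x^2 - 2*x - 6
Second-derivative test at each critical point:
  f''(-6) = -210 < 0 → local maximum
  f''(-1) = 10 > 0 → local minimum
  f''(0) = -6 < 0 → local maximum
  f''(1) = 14 > 0 → local minimum

Critical points: x = -6 (local maximum); x = -1 (local minimum); x = 0 (local maximum); x = 1 (local minimum)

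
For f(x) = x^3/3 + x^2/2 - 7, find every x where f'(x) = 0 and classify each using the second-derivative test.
f'(x) = x*(x + 1)

Solve f'(x) = 0:
  Factor: x^2 + x = x*(x + 1) = 0.
  ⇒ x = -1, 0

f''(x) = 2*x + 1
Second-derivative test at each critical point:
  f''(-1) = -1 < 0 → local maximum
  f''(0) = 1 > 0 → local minimum

Critical points: x = -1 (local maximum); x = 0 (local minimum)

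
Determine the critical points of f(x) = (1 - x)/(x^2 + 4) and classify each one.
f'(x) = (-x^2 + 2*x*(x - 1) - 4)/(x^2 + 4)^2

Solve f'(x) = 0:
  f'(x) = (x^2 - 2*x - 4)/(x^2 + 4)^2; the denominator is positive wherever f is defined, so f'(x) = 0 ⇔ x^2 - 2*x - 4 = 0.
  x^2 - 2*x - 4 = 0 has no rational roots; quadratic formula: x = (2 ± √20)/2.
  ⇒ x = 1 - sqrt(5) ≈ -1.2361, 1 + sqrt(5) ≈ 3.2361

f''(x) = 2*(4*x^2*(1 - x) + (3*x - 1)*(x^2 + 4))/(x^2 + 4)^3
Second-derivative test at each critical point:
  f''(-1.2361) = -0.1464 < 0 → local maximum
  f''(3.2361) = 0.0214 > 0 → local minimum

Critical points: x = 1 - sqrt(5) ≈ -1.2361 (local maximum); x = 1 + sqrt(5) ≈ 3.2361 (local minimum)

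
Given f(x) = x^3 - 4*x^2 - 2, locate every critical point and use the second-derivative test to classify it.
f'(x) = x*(3*x - 8)

Solve f'(x) = 0:
  Factor: 3*x^2 - 8*x = x*(3*x - 8) = 0.
  ⇒ x = 0, 8/3

f''(x) = 6*x - 8
Second-derivative test at each critical point:
  f''(0) = -8 < 0 → local maximum
  f''(8/3) = 8 > 0 → local minimum

Critical points: x = 0 (local maximum); x = 8/3 (local minimum)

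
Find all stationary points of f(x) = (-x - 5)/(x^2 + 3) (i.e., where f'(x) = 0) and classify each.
f'(x) = (-x^2 + 2*x*(x + 5) - 3)/(x^2 + 3)^2

Solve f'(x) = 0:
  f'(x) = (x^2 + 10*x - 3)/(x^2 + 3)^2; the denominator is positive wherever f is defined, so f'(x) = 0 ⇔ x^2 + 10*x - 3 = 0.
  x^2 + 10*x - 3 = 0 has no rational roots; quadratic formula: x = (-10 ± √112)/2.
  ⇒ x = -2*sqrt(7) - 5 ≈ -10.2915, -5 + 2*sqrt(7) ≈ 0.2915

f''(x) = 2*(-4*x^2*(x + 5) + (3*x + 5)*(x^2 + 3))/(x^2 + 3)^3
Second-derivative test at each critical point:
  f''(-10.2915) = -0.0009 < 0 → local maximum
  f''(0.2915) = 1.1120 > 0 → local minimum

Critical points: x = -2*sqrt(7) - 5 ≈ -10.2915 (local maximum); x = -5 + 2*sqrt(7) ≈ 0.2915 (local minimum)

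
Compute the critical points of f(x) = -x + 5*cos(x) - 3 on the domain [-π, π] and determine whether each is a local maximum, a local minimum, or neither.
f'(x) = -5*sin(x) - 1

Solve f'(x) = 0 on [-π, π]:
  f'(x) = 0 ⇔ sin(x) = -1/5, i.e. x = arcsin(-1/5) + 2nπ or x = π − arcsin(-1/5) + 2nπ; keep the solutions lying in [-π, π].
  ⇒ x = -pi + asin(1/5) ≈ -2.9402, -asin(1/5) ≈ -0.2014

f''(x) = -5*cos(x)
Second-derivative test at each critical point:
  f''(-2.9402) = 4.8990 > 0 → local minimum
  f''(-0.2014) = -4.8990 < 0 → local maximum

Critical points: x = -pi + asin(1/5) ≈ -2.9402 (local minimum); x = -asin(1/5) ≈ -0.2014 (local maximum)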